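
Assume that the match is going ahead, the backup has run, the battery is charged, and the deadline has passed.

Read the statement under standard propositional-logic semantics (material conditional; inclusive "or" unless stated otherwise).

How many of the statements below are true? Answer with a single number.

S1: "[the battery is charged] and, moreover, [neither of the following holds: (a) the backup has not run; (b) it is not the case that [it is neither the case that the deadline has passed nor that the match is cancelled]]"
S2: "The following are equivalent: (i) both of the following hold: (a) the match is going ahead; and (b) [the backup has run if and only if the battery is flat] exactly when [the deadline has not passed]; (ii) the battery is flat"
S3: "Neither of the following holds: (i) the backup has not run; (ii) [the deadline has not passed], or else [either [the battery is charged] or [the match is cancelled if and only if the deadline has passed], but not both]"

Let R = "the battery is charged" (T), Q = "the backup has run" (T), S = "the deadline has passed" (T), P = "the match is cancelled" (F).

S1: In symbols: R & (~Q nor ~(S nor P))

~Q = ~T = F
S nor P = T nor F = F
~(S nor P) = ~F = T
~Q nor ~(S nor P) = F nor T = F
R & (~Q nor ~(S nor P)) = T & F = F
Thus S1 is false.

S2: In symbols: (~P & ((Q <-> ~R) <-> ~S)) <-> ~R

~P = ~F = T
~R = ~T = F
Q <-> ~R = T <-> F = F
~S = ~T = F
(Q <-> ~R) <-> ~S = F <-> F = T
~P & ((Q <-> ~R) <-> ~S) = T & T = T
~R = ~T = F
(~P & ((Q <-> ~R) <-> ~S)) <-> ~R = T <-> F = F
Thus S2 is false.

S3: Formalization: ~Q nor (~S | (R xor (P <-> S)))

~Q = ~T = F
~S = ~T = F
P <-> S = F <-> T = F
R xor (P <-> S) = T xor F = T
~S | (R xor (P <-> S)) = F | T = T
~Q nor (~S | (R xor (P <-> S))) = F nor T = F
Hence S3 is false.

0 of the 3 statements are true (none).

0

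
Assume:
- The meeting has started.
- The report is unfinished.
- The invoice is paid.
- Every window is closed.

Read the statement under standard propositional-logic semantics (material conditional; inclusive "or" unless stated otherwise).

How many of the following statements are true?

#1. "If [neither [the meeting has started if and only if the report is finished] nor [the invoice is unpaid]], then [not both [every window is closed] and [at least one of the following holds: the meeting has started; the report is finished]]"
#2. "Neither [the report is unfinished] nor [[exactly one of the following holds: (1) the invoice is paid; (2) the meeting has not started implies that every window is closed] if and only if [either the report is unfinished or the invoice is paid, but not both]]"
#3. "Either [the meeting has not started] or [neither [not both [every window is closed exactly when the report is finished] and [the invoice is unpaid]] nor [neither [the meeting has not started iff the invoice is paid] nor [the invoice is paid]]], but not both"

Let P = "the meeting has started" (True), Q = "the report is finished" (False), R = "the invoice is paid" (True), S = "a window is open" (False).

#1: Formalization: ((P iff Q) nor not R) -> (not S nand (P or Q))

P iff Q = True iff False = False
not R = not True = False
(P iff Q) nor not R = False nor False = True
not S = not False = True
P or Q = True or False = True
not S nand (P or Q) = True nand True = False
((P iff Q) nor not R) -> (not S nand (P or Q)) = True -> False = False
So #1 is false.

#2: This is not Q nor ((R xor (not P -> not S)) iff (not Q xor R)).

not Q = not False = True
not P = not True = False
not S = not False = True
not P -> not S = False -> True = True
R xor (not P -> not S) = True xor True = False
not Q = not False = True
not Q xor R = True xor True = False
(R xor (not P -> not S)) iff (not Q xor R) = False iff False = True
not Q nor ((R xor (not P -> not S)) iff (not Q xor R)) = True nor True = False
So #2 is false.

#3: Parsed as not P xor (((not S iff Q) nand not R) nor ((not P iff R) nor R))

not P = not True = False
not S = not False = True
not S iff Q = True iff False = False
not R = not True = False
(not S iff Q) nand not R = False nand False = True
not P = not True = False
not P iff R = False iff True = False
(not P iff R) nor R = False nor True = False
((not S iff Q) nand not R) nor ((not P iff R) nor R) = True nor False = False
not P xor (((not S iff Q) nand not R) nor ((not P iff R) nor R)) = False xor False = False
Hence #3 is false.

Count: 0.

0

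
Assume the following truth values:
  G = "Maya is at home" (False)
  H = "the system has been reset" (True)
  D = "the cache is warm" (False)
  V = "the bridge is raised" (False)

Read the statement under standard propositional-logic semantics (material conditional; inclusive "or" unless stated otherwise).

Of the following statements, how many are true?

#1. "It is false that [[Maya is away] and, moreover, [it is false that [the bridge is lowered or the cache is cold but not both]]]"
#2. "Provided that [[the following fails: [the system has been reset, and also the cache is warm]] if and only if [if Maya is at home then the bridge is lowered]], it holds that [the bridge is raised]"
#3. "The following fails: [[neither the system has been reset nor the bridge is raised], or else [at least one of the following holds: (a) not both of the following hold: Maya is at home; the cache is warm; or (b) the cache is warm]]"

0

#1: Formalization: ¬(¬G ∧ ¬(¬V ⊕ ¬D))

¬G = ¬F = T
¬V = ¬F = T
¬D = ¬F = T
¬V ⊕ ¬D = T ⊕ T = F
¬(¬V ⊕ ¬D) = ¬F = T
¬G ∧ ¬(¬V ⊕ ¬D) = T ∧ T = T
¬(¬G ∧ ¬(¬V ⊕ ¬D)) = ¬T = F
Thus #1 is false.

#2: In symbols: (¬(H ∧ D) ↔ (G → ¬V)) → V

H ∧ D = T ∧ F = F
¬(H ∧ D) = ¬F = T
¬V = ¬F = T
G → ¬V = F → T = T
¬(H ∧ D) ↔ (G → ¬V) = T ↔ T = T
(¬(H ∧ D) ↔ (G → ¬V)) → V = T → F = F
Hence #2 is false.

#3: Parsed as ¬((H ↓ V) ∨ ((G ↑ D) ∨ D))

H ↓ V = T ↓ F = F
G ↑ D = F ↑ F = T
(G ↑ D) ∨ D = T ∨ F = T
(H ↓ V) ∨ ((G ↑ D) ∨ D) = F ∨ T = T
¬((H ↓ V) ∨ ((G ↑ D) ∨ D)) = ¬T = F
Thus #3 is false.

0 of the 3 statements are true (none).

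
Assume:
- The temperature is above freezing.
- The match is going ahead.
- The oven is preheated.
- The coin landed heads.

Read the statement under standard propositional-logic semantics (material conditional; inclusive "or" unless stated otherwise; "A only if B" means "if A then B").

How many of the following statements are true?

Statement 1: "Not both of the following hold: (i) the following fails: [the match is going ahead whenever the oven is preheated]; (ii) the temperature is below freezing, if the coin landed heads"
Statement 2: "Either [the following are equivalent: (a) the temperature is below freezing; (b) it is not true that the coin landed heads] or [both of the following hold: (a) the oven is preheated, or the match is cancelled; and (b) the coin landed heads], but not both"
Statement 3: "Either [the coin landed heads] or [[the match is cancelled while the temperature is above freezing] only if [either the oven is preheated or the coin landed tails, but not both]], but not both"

1

Let L = "the oven is preheated" (T), V = "the match is cancelled" (F), U = "the coin landed heads" (T), M = "the temperature is below freezing" (F).

Statement 1: This is ~(L -> ~V) nand (U -> M).

~V = ~F = T
L -> ~V = T -> T = T
~(L -> ~V) = ~T = F
U -> M = T -> F = F
~(L -> ~V) nand (U -> M) = F nand F = T
Hence Statement 1 is true.

Statement 2: This is (M <-> ~U) xor ((L | V) & U).

~U = ~T = F
M <-> ~U = F <-> F = T
L | V = T | F = T
(L | V) & U = T & T = T
(M <-> ~U) xor ((L | V) & U) = T xor T = F
So Statement 2 is false.

Statement 3: This is U xor ((V & ~M) -> (L xor ~U)).

~M = ~F = T
V & ~M = F & T = F
~U = ~T = F
L xor ~U = T xor F = T
(V & ~M) -> (L xor ~U) = F -> T = T
U xor ((V & ~M) -> (L xor ~U)) = T xor T = F
Hence Statement 3 is false.

1 of the 3 statements is true (Statement 1).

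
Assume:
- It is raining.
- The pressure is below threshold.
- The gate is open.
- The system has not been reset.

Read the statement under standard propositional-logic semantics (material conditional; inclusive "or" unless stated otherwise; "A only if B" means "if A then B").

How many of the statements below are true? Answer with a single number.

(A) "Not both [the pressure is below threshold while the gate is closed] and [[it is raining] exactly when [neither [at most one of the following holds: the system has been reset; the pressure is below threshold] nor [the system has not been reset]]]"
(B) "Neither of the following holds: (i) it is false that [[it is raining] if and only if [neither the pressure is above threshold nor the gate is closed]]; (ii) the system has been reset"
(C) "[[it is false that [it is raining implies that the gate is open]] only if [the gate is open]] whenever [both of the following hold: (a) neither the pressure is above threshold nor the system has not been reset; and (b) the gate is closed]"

3

Let Q = "the pressure is above threshold" (F), R = "the gate is open" (T), P = "it is raining" (T), S = "the system has been reset" (F).

(A): Formalization: (~Q & ~R) nand (P <-> ((S nand ~Q) nor ~S))

~Q = ~F = T
~R = ~T = F
~Q & ~R = T & F = F
~Q = ~F = T
S nand ~Q = F nand T = T
~S = ~F = T
(S nand ~Q) nor ~S = T nor T = F
P <-> ((S nand ~Q) nor ~S) = T <-> F = F
(~Q & ~R) nand (P <-> ((S nand ~Q) nor ~S)) = F nand F = T
Hence (A) is true.

(B): In symbols: ~(P <-> (Q nor ~R)) nor S

~R = ~T = F
Q nor ~R = F nor F = T
P <-> (Q nor ~R) = T <-> T = T
~(P <-> (Q nor ~R)) = ~T = F
~(P <-> (Q nor ~R)) nor S = F nor F = T
So (B) is true.

(C): In symbols: ((Q nor ~S) & ~R) -> (~(P -> R) -> R)

~S = ~F = T
Q nor ~S = F nor T = F
~R = ~T = F
(Q nor ~S) & ~R = F & F = F
P -> R = T -> T = T
~(P -> R) = ~T = F
~(P -> R) -> R = F -> T = T
((Q nor ~S) & ~R) -> (~(P -> R) -> R) = F -> T = T
Hence (C) is true.

3 of the 3 statements are true ((A), (B), (C)).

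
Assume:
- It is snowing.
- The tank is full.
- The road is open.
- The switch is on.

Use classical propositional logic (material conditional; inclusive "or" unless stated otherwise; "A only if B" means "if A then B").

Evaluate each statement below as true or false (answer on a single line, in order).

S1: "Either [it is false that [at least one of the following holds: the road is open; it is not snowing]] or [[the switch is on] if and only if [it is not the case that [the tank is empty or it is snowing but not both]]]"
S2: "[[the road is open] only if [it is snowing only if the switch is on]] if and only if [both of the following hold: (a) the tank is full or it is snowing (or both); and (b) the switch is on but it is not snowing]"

Let R = "the road is closed" (F), P = "it is snowing" (T), S = "the switch is on" (T), Q = "the tank is full" (T).

S1: This is ~(~R | ~P) | (S <-> ~(~Q xor P)).

~R = ~F = T
~P = ~T = F
~R | ~P = T | F = T
~(~R | ~P) = ~T = F
~Q = ~T = F
~Q xor P = F xor T = T
~(~Q xor P) = ~T = F
S <-> ~(~Q xor P) = T <-> F = F
~(~R | ~P) | (S <-> ~(~Q xor P)) = F | F = F
Hence S1 is false.

S2: In symbols: (~R -> (P -> S)) <-> ((Q | P) & (S & ~P))

~R = ~F = T
P -> S = T -> T = T
~R -> (P -> S) = T -> T = T
Q | P = T | T = T
~P = ~T = F
S & ~P = T & F = F
(Q | P) & (S & ~P) = T & F = F
(~R -> (P -> S)) <-> ((Q | P) & (S & ~P)) = T <-> F = F
Hence S2 is false.

S1 false; S2 false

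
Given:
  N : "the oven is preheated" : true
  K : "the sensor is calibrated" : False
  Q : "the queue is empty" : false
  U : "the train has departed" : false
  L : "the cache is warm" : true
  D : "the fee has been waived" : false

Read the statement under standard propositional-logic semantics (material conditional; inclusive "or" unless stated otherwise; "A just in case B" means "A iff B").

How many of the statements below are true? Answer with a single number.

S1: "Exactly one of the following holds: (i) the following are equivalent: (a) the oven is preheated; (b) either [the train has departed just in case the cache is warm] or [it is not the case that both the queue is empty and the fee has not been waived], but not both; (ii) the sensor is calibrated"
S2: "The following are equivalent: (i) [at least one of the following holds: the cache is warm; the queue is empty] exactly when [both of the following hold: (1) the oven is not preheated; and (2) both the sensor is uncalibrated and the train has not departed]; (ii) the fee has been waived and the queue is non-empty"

2

S1: In symbols: (N iff ((U iff L) xor (Q nand not D))) xor K

U iff L = False iff True = False
not D = not False = True
Q nand not D = False nand True = True
(U iff L) xor (Q nand not D) = False xor True = True
N iff ((U iff L) xor (Q nand not D)) = True iff True = True
(N iff ((U iff L) xor (Q nand not D))) xor K = True xor False = True
So S1 is true.

S2: Parsed as ((L or Q) iff (not N and (not K and not U))) iff (D and not Q)

L or Q = True or False = True
not N = not True = False
not K = not False = True
not U = not False = True
not K and not U = True and True = True
not N and (not K and not U) = False and True = False
(L or Q) iff (not N and (not K and not U)) = True iff False = False
not Q = not False = True
D and not Q = False and True = False
((L or Q) iff (not N and (not K and not U))) iff (D and not Q) = False iff False = True
Thus S2 is true.

2 of the 2 statements are true (S1, S2).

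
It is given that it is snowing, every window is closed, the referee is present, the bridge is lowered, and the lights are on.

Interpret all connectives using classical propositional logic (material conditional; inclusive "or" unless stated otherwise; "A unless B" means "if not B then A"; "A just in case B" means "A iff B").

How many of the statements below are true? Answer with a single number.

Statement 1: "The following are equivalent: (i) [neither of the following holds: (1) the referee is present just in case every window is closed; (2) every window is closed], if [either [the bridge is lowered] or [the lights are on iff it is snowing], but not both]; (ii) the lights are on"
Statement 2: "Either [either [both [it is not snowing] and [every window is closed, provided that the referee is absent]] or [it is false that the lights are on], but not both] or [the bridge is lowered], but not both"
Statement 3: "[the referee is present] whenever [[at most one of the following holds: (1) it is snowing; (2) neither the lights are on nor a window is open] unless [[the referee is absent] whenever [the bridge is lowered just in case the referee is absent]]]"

3

Let V = "the bridge is raised" (F), Q = "the lights are on" (T), N = "it is snowing" (T), G = "the referee is present" (T), K = "a window is open" (F).

Statement 1: In symbols: ((~V xor (Q <-> N)) -> ((G <-> ~K) nor ~K)) <-> Q

~V = ~F = T
Q <-> N = T <-> T = T
~V xor (Q <-> N) = T xor T = F
~K = ~F = T
G <-> ~K = T <-> T = T
~K = ~F = T
(G <-> ~K) nor ~K = T nor T = F
(~V xor (Q <-> N)) -> ((G <-> ~K) nor ~K) = F -> F = T
((~V xor (Q <-> N)) -> ((G <-> ~K) nor ~K)) <-> Q = T <-> T = T
Thus Statement 1 is true.

Statement 2: In symbols: ((~N & (~G -> ~K)) xor ~Q) xor ~V

~N = ~T = F
~G = ~T = F
~K = ~F = T
~G -> ~K = F -> T = T
~N & (~G -> ~K) = F & T = F
~Q = ~T = F
(~N & (~G -> ~K)) xor ~Q = F xor F = F
~V = ~F = T
((~N & (~G -> ~K)) xor ~Q) xor ~V = F xor T = T
So Statement 2 is true.

Statement 3: In symbols: ((N nand (Q nor K)) | ((~V <-> ~G) -> ~G)) -> G

Q nor K = T nor F = F
N nand (Q nor K) = T nand F = T
~V = ~F = T
~G = ~T = F
~V <-> ~G = T <-> F = F
~G = ~T = F
(~V <-> ~G) -> ~G = F -> F = T
(N nand (Q nor K)) | ((~V <-> ~G) -> ~G) = T | T = T
((N nand (Q nor K)) | ((~V <-> ~G) -> ~G)) -> G = T -> T = T
So Statement 3 is true.

Count: 3.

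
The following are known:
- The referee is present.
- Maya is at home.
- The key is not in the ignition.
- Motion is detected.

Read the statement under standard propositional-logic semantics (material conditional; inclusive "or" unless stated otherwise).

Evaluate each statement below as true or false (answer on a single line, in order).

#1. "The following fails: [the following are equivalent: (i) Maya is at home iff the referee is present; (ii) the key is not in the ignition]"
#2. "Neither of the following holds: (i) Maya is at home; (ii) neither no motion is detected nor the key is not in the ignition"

Let K = "Maya is at home" (True), W = "the referee is present" (True), D = "the key is in the ignition" (False), S = "motion is detected" (True).

#1: Formalization: not ((K iff W) iff not D)

K iff W = True iff True = True
not D = not False = True
(K iff W) iff not D = True iff True = True
not ((K iff W) iff not D) = not True = False
So #1 is false.

#2: In symbols: K nor (not S nor not D)

not S = not True = False
not D = not False = True
not S nor not D = False nor True = False
K nor (not S nor not D) = True nor False = False
So #2 is false.

#1 F, #2 F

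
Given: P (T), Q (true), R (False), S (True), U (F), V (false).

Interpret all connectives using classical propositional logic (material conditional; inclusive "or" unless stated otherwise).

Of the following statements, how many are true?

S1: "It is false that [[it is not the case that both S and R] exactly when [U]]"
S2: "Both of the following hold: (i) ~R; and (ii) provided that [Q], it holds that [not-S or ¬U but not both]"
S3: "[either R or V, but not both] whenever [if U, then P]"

S1: This is not ((S nand R) iff U).

S nand R = True nand False = True
(S nand R) iff U = True iff False = False
not ((S nand R) iff U) = not False = True
Hence S1 is true.

S2: Parsed as not R and (Q -> (not S xor not U))

not R = not False = True
not S = not True = False
not U = not False = True
not S xor not U = False xor True = True
Q -> (not S xor not U) = True -> True = True
not R and (Q -> (not S xor not U)) = True and True = True
So S2 is true.

S3: In symbols: (U -> P) -> (R xor V)

U -> P = False -> True = True
R xor V = False xor False = False
(U -> P) -> (R xor V) = True -> False = False
Thus S3 is false.

2 of the 3 statements are true (S1, S2).

2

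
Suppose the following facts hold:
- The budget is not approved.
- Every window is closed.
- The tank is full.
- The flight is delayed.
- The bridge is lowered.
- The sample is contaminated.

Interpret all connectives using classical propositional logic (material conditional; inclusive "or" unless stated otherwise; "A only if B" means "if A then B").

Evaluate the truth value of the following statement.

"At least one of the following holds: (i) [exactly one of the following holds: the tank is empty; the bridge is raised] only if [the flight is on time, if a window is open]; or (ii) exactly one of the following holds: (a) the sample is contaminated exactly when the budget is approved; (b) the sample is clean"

true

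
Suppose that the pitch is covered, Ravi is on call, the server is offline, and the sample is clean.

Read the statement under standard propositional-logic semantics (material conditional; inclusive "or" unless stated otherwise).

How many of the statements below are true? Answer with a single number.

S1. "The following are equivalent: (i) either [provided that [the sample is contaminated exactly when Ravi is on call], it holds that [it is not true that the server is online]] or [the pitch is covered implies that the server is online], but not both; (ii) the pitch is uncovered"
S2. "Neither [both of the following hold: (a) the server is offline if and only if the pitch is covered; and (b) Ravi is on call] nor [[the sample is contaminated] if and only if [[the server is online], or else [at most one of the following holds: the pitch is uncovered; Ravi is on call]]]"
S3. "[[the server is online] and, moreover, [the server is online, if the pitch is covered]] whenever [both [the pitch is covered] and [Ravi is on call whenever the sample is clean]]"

Let S = "the sample is contaminated" (False), Q = "Ravi is on call" (True), R = "the server is online" (False), P = "the pitch is covered" (True).

S1: Parsed as (((S iff Q) -> not R) xor (P -> R)) iff not P

S iff Q = False iff True = False
not R = not False = True
(S iff Q) -> not R = False -> True = True
P -> R = True -> False = False
((S iff Q) -> not R) xor (P -> R) = True xor False = True
not P = not True = False
(((S iff Q) -> not R) xor (P -> R)) iff not P = True iff False = False
Hence S1 is false.

S2: Formalization: ((not R iff P) and Q) nor (S iff (R or (not P nand Q)))

not R = not False = True
not R iff P = True iff True = True
(not R iff P) and Q = True and True = True
not P = not True = False
not P nand Q = False nand True = True
R or (not P nand Q) = False or True = True
S iff (R or (not P nand Q)) = False iff True = False
((not R iff P) and Q) nor (S iff (R or (not P nand Q))) = True nor False = False
Thus S2 is false.

S3: Formalization: (P and (not S -> Q)) -> (R and (P -> R))

not S = not False = True
not S -> Q = True -> True = True
P and (not S -> Q) = True and True = True
P -> R = True -> False = False
R and (P -> R) = False and False = False
(P and (not S -> Q)) -> (R and (P -> R)) = True -> False = False
Hence S3 is false.

True statements: 0 (none).

0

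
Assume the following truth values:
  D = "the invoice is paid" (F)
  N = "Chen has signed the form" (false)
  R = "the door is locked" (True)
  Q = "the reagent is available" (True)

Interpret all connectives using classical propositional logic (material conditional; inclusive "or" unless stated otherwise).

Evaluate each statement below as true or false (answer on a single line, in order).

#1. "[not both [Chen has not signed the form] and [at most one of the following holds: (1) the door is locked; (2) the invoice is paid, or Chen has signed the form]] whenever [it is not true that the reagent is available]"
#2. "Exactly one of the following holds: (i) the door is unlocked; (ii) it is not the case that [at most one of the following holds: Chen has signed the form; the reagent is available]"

#1 True / #2 False

#1: Formalization: ¬Q → (¬N ↑ (R ↑ (D ∨ N)))

¬Q = ¬T = F
¬N = ¬F = T
D ∨ N = F ∨ F = F
R ↑ (D ∨ N) = T ↑ F = T
¬N ↑ (R ↑ (D ∨ N)) = T ↑ T = F
¬Q → (¬N ↑ (R ↑ (D ∨ N))) = F → F = T
So #1 is true.

#2: Formalization: ¬R ⊕ ¬(N ↑ Q)

¬R = ¬T = F
N ↑ Q = F ↑ T = T
¬(N ↑ Q) = ¬T = F
¬R ⊕ ¬(N ↑ Q) = F ⊕ F = F
So #2 is false.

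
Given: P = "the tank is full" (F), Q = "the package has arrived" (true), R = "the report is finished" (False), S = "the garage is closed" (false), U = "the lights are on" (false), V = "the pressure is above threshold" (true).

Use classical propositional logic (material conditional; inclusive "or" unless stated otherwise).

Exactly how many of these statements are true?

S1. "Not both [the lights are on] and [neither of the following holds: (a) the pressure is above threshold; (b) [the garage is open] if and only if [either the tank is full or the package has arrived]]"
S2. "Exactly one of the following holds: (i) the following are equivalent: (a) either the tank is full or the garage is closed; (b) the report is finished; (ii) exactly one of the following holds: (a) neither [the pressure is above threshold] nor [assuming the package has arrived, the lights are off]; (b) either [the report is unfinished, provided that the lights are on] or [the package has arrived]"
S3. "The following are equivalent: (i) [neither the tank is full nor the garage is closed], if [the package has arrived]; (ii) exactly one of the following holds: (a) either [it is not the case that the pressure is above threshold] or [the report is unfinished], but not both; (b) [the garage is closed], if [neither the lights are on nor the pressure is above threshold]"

1

S1: Formalization: U ↑ (V ↓ (¬S ↔ (P ∨ Q)))

¬S = ¬F = T
P ∨ Q = F ∨ T = T
¬S ↔ (P ∨ Q) = T ↔ T = T
V ↓ (¬S ↔ (P ∨ Q)) = T ↓ T = F
U ↑ (V ↓ (¬S ↔ (P ∨ Q))) = F ↑ F = T
So S1 is true.

S2: Formalization: ((P ∨ S) ↔ R) ⊕ ((V ↓ (Q → ¬U)) ⊕ ((U → ¬R) ∨ Q))

P ∨ S = F ∨ F = F
(P ∨ S) ↔ R = F ↔ F = T
¬U = ¬F = T
Q → ¬U = T → T = T
V ↓ (Q → ¬U) = T ↓ T = F
¬R = ¬F = T
U → ¬R = F → T = T
(U → ¬R) ∨ Q = T ∨ T = T
(V ↓ (Q → ¬U)) ⊕ ((U → ¬R) ∨ Q) = F ⊕ T = T
((P ∨ S) ↔ R) ⊕ ((V ↓ (Q → ¬U)) ⊕ ((U → ¬R) ∨ Q)) = T ⊕ T = F
Thus S2 is false.

S3: This is (Q → (P ↓ S)) ↔ ((¬V ⊕ ¬R) ⊕ ((U ↓ V) → S)).

P ↓ S = F ↓ F = T
Q → (P ↓ S) = T → T = T
¬V = ¬T = F
¬R = ¬F = T
¬V ⊕ ¬R = F ⊕ T = T
U ↓ V = F ↓ T = F
(U ↓ V) → S = F → F = T
(¬V ⊕ ¬R) ⊕ ((U ↓ V) → S) = T ⊕ T = F
(Q → (P ↓ S)) ↔ ((¬V ⊕ ¬R) ⊕ ((U ↓ V) → S)) = T ↔ F = F
Hence S3 is false.

True statements: 1.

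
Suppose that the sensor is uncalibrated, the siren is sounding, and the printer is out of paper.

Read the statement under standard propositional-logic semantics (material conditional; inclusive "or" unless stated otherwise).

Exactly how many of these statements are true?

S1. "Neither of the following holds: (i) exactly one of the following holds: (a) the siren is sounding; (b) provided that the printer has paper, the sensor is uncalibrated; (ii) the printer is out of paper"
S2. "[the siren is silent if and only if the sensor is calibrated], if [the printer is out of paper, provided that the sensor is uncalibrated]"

1

Let Q = "the siren is sounding" (T), R = "the printer has paper" (F), P = "the sensor is calibrated" (F).

S1: Formalization: (Q ⊕ (R → ¬P)) ↓ ¬R

¬P = ¬F = T
R → ¬P = F → T = T
Q ⊕ (R → ¬P) = T ⊕ T = F
¬R = ¬F = T
(Q ⊕ (R → ¬P)) ↓ ¬R = F ↓ T = F
Thus S1 is false.

S2: In symbols: (¬P → ¬R) → (¬Q ↔ P)

¬P = ¬F = T
¬R = ¬F = T
¬P → ¬R = T → T = T
¬Q = ¬T = F
¬Q ↔ P = F ↔ F = T
(¬P → ¬R) → (¬Q ↔ P) = T → T = T
Thus S2 is true.

1 of the 2 statements is true.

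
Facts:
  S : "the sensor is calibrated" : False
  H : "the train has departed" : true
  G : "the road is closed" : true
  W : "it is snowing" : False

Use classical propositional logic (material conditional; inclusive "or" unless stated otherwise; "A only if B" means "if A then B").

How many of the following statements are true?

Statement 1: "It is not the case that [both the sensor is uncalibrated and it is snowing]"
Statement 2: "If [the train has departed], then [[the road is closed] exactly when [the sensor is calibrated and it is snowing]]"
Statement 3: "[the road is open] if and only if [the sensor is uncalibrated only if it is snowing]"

Statement 1: This is ~(~S & W).

~S = ~F = T
~S & W = T & F = F
~(~S & W) = ~F = T
Hence Statement 1 is true.

Statement 2: In symbols: H -> (G <-> (S & W))

S & W = F & F = F
G <-> (S & W) = T <-> F = F
H -> (G <-> (S & W)) = T -> F = F
Hence Statement 2 is false.

Statement 3: Parsed as ~G <-> (~S -> W)

~G = ~T = F
~S = ~F = T
~S -> W = T -> F = F
~G <-> (~S -> W) = F <-> F = T
So Statement 3 is true.

2 of the 3 statements are true (Statement 1, Statement 3).

2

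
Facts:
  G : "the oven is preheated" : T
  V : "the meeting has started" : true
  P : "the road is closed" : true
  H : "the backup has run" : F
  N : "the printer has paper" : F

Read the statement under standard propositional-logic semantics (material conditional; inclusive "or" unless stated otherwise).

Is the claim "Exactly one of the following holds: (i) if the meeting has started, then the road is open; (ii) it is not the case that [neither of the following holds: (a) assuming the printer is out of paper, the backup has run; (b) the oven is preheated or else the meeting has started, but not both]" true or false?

This is (V → ¬P) ⊕ ¬((¬N → H) ↓ (G ⊕ V)).

¬P = ¬T = F
V → ¬P = T → F = F
¬N = ¬F = T
¬N → H = T → F = F
G ⊕ V = T ⊕ T = F
(¬N → H) ↓ (G ⊕ V) = F ↓ F = T
¬((¬N → H) ↓ (G ⊕ V)) = ¬T = F
(V → ¬P) ⊕ ¬((¬N → H) ↓ (G ⊕ V)) = F ⊕ F = F

false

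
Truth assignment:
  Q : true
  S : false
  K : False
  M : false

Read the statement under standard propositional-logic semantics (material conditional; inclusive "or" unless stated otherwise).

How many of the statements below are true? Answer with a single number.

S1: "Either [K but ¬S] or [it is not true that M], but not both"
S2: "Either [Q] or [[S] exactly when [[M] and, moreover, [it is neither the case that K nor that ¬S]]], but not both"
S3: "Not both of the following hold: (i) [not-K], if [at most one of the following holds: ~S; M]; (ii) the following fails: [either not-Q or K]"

1

S1: Parsed as (K ∧ ¬S) ⊕ ¬M

¬S = ¬F = T
K ∧ ¬S = F ∧ T = F
¬M = ¬F = T
(K ∧ ¬S) ⊕ ¬M = F ⊕ T = T
Thus S1 is true.

S2: In symbols: Q ⊕ (S ↔ (M ∧ (K ↓ ¬S)))

¬S = ¬F = T
K ↓ ¬S = F ↓ T = F
M ∧ (K ↓ ¬S) = F ∧ F = F
S ↔ (M ∧ (K ↓ ¬S)) = F ↔ F = T
Q ⊕ (S ↔ (M ∧ (K ↓ ¬S))) = T ⊕ T = F
Hence S2 is false.

S3: This is ((¬S ↑ M) → ¬K) ↑ ¬(¬Q ∨ K).

¬S = ¬F = T
¬S ↑ M = T ↑ F = T
¬K = ¬F = T
(¬S ↑ M) → ¬K = T → T = T
¬Q = ¬T = F
¬Q ∨ K = F ∨ F = F
¬(¬Q ∨ K) = ¬F = T
((¬S ↑ M) → ¬K) ↑ ¬(¬Q ∨ K) = T ↑ T = F
Hence S3 is false.

Count: 1.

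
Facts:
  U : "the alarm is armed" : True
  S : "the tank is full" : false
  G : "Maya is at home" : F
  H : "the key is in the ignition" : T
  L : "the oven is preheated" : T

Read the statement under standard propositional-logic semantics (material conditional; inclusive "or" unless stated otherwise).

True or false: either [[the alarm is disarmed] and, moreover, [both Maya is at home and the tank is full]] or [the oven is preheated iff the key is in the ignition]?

True

Values: U=T, G=F, S=F, L=T, H=T.
In symbols: (~U & (G & S)) | (L <-> H)

~U = ~T = F
G & S = F & F = F
~U & (G & S) = F & F = F
L <-> H = T <-> T = T
(~U & (G & S)) | (L <-> H) = F | T = T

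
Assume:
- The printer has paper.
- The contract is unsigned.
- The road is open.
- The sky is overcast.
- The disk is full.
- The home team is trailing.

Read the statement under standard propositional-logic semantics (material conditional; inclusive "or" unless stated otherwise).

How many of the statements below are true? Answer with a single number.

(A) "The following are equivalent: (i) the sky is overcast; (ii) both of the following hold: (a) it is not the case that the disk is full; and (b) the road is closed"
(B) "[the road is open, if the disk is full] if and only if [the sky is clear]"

0

Let S = "the sky is overcast" (True), U = "the disk is full" (True), R = "the road is closed" (False).

(A): Formalization: S iff (not U and R)

not U = not True = False
not U and R = False and False = False
S iff (not U and R) = True iff False = False
Thus (A) is false.

(B): This is (U -> not R) iff not S.

not R = not False = True
U -> not R = True -> True = True
not S = not True = False
(U -> not R) iff not S = True iff False = False
So (B) is false.

0 of the 2 statements are true (none).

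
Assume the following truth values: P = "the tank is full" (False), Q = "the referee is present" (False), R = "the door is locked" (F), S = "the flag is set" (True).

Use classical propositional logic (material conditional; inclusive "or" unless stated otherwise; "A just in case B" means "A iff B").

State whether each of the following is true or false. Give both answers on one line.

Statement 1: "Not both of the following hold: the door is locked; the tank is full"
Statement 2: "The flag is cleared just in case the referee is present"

Statement 1 true; Statement 2 true

Statement 1: In symbols: R nand P

R nand P = F nand F = T
Thus Statement 1 is true.

Statement 2: Parsed as ~S <-> Q

~S = ~T = F
~S <-> Q = F <-> F = T
Hence Statement 2 is true.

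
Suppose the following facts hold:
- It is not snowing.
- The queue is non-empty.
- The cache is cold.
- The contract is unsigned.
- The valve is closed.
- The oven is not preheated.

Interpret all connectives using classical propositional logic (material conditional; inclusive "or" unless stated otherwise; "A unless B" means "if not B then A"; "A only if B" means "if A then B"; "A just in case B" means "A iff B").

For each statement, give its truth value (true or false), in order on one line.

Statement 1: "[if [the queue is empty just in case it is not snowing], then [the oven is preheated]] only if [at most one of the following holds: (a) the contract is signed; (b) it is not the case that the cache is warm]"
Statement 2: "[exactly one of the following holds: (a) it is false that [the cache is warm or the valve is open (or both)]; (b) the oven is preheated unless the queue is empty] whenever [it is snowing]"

Statement 1 true, Statement 2 true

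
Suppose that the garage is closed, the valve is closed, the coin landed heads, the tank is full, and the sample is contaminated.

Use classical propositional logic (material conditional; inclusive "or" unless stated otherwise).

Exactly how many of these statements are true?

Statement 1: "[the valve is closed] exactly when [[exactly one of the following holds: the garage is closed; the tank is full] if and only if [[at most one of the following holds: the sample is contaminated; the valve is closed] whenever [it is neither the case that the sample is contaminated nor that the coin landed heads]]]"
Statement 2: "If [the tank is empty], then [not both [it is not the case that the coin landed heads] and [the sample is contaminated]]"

1

Let Q = "the valve is open" (False), P = "the garage is closed" (True), S = "the tank is full" (True), U = "the sample is contaminated" (True), R = "the coin landed heads" (True).

Statement 1: Formalization: not Q iff ((P xor S) iff ((U nor R) -> (U nand not Q)))

not Q = not False = True
P xor S = True xor True = False
U nor R = True nor True = False
not Q = not False = True
U nand not Q = True nand True = False
(U nor R) -> (U nand not Q) = False -> False = True
(P xor S) iff ((U nor R) -> (U nand not Q)) = False iff True = False
not Q iff ((P xor S) iff ((U nor R) -> (U nand not Q))) = True iff False = False
Thus Statement 1 is false.

Statement 2: In symbols: not S -> (not R nand U)

not S = not True = False
not R = not True = False
not R nand U = False nand True = True
not S -> (not R nand U) = False -> True = True
So Statement 2 is true.

1 of the 2 statements is true.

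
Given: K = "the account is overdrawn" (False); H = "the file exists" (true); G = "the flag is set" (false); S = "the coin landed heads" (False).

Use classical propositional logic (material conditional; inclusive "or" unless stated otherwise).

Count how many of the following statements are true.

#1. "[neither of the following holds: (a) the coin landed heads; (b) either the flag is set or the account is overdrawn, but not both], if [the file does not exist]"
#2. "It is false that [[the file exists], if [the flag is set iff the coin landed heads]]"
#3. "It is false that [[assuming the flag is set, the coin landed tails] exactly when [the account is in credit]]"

#1: This is ~H -> (S nor (G xor K)).

~H = ~T = F
G xor K = F xor F = F
S nor (G xor K) = F nor F = T
~H -> (S nor (G xor K)) = F -> T = T
Hence #1 is true.

#2: Formalization: ~((G <-> S) -> H)

G <-> S = F <-> F = T
(G <-> S) -> H = T -> T = T
~((G <-> S) -> H) = ~T = F
Thus #2 is false.

#3: This is ~((G -> ~S) <-> ~K).

~S = ~F = T
G -> ~S = F -> T = T
~K = ~F = T
(G -> ~S) <-> ~K = T <-> T = T
~((G -> ~S) <-> ~K) = ~T = F
Thus #3 is false.

Count: 1.

1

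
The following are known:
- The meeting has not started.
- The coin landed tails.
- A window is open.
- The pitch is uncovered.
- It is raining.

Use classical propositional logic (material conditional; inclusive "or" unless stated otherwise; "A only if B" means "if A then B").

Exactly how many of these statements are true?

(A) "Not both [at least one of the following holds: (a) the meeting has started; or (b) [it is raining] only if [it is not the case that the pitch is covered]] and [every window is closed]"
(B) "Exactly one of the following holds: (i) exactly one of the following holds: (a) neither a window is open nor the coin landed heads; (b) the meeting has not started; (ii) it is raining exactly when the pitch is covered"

Let N = "the meeting has started" (F), Q = "it is raining" (T), K = "the pitch is covered" (F), M = "a window is open" (T), V = "the coin landed heads" (F).

(A): Parsed as (N ∨ (Q → ¬K)) ↑ ¬M

¬K = ¬F = T
Q → ¬K = T → T = T
N ∨ (Q → ¬K) = F ∨ T = T
¬M = ¬T = F
(N ∨ (Q → ¬K)) ↑ ¬M = T ↑ F = T
So (A) is true.

(B): In symbols: ((M ↓ V) ⊕ ¬N) ⊕ (Q ↔ K)

M ↓ V = T ↓ F = F
¬N = ¬F = T
(M ↓ V) ⊕ ¬N = F ⊕ T = T
Q ↔ K = T ↔ F = F
((M ↓ V) ⊕ ¬N) ⊕ (Q ↔ K) = T ⊕ F = T
So (B) is true.

2 of the 2 statements are true ((A), (B)).

2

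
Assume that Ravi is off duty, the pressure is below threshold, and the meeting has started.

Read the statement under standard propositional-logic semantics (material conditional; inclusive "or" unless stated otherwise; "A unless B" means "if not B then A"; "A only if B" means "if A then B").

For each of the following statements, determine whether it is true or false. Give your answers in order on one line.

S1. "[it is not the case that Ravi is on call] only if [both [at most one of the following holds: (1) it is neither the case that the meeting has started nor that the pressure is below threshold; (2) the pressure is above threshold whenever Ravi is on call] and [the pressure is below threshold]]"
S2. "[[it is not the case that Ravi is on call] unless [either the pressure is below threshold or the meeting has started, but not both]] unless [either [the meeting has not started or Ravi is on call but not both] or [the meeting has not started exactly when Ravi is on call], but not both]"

Let V = "Ravi is on call" (False), S = "the meeting has started" (True), Q = "the pressure is above threshold" (False).

S1: This is not V -> (((S nor not Q) nand (V -> Q)) and not Q).

not V = not False = True
not Q = not False = True
S nor not Q = True nor True = False
V -> Q = False -> False = True
(S nor not Q) nand (V -> Q) = False nand True = True
not Q = not False = True
((S nor not Q) nand (V -> Q)) and not Q = True and True = True
not V -> (((S nor not Q) nand (V -> Q)) and not Q) = True -> True = True
So S1 is true.

S2: Formalization: (not V or (not Q xor S)) or ((not S xor V) xor (not S iff V))

not V = not False = True
not Q = not False = True
not Q xor S = True xor True = False
not V or (not Q xor S) = True or False = True
not S = not True = False
not S xor V = False xor False = False
not S = not True = False
not S iff V = False iff False = True
(not S xor V) xor (not S iff V) = False xor True = True
(not V or (not Q xor S)) or ((not S xor V) xor (not S iff V)) = True or True = True
Hence S2 is true.

S1 true; S2 true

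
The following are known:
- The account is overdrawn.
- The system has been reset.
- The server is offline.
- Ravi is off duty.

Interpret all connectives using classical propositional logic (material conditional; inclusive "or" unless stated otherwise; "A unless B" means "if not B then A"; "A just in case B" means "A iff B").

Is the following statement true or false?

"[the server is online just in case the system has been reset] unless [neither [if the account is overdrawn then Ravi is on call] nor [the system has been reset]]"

False.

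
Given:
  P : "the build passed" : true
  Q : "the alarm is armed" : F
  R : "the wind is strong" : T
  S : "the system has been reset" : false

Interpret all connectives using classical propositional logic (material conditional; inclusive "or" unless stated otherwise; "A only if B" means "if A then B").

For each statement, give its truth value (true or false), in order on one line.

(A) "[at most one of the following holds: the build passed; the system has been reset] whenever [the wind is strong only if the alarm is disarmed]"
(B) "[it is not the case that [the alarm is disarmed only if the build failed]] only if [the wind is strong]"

(A) True, (B) True

(A): Parsed as (R -> ~Q) -> (P nand S)

~Q = ~F = T
R -> ~Q = T -> T = T
P nand S = T nand F = T
(R -> ~Q) -> (P nand S) = T -> T = T
Thus (A) is true.

(B): This is ~(~Q -> ~P) -> R.

~Q = ~F = T
~P = ~T = F
~Q -> ~P = T -> F = F
~(~Q -> ~P) = ~F = T
~(~Q -> ~P) -> R = T -> T = T
Thus (B) is true.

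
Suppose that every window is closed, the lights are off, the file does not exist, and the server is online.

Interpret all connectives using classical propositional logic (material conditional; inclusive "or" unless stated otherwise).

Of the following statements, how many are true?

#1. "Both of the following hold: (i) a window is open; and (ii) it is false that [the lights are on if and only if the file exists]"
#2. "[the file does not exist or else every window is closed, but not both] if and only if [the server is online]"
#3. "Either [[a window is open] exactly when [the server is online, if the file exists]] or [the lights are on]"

0

Let U = "a window is open" (False), N = "the lights are on" (False), K = "the file exists" (False), R = "the server is online" (True).

#1: Formalization: U and not (N iff K)

N iff K = False iff False = True
not (N iff K) = not True = False
U and not (N iff K) = False and False = False
Hence #1 is false.

#2: In symbols: (not K xor not U) iff R

not K = not False = True
not U = not False = True
not K xor not U = True xor True = False
(not K xor not U) iff R = False iff True = False
So #2 is false.

#3: Formalization: (U iff (K -> R)) or N

K -> R = False -> True = True
U iff (K -> R) = False iff True = False
(U iff (K -> R)) or N = False or False = False
Hence #3 is false.

Count: 0.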